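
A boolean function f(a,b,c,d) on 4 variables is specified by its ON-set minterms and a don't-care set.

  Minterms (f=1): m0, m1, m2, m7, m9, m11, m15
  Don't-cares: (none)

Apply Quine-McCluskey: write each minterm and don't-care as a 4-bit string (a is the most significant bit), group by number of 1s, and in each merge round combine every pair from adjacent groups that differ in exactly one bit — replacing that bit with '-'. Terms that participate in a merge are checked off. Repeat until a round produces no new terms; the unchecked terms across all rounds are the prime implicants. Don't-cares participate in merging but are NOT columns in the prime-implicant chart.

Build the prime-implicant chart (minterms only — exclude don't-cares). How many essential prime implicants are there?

[col 0] 0000*, 0001*, 0010*, 0111*, 1001*, 1011*, 1111*
[col 1] -001, -111, 00-0, 000-, 1-11, 10-1
Prime implicants: -001, -111, 00-0, 000-, 1-11, 10-1
PI chart (minterm → PIs covering it):
  0 | 00-0,000-
  1 | -001,000-
  2 | 00-0  (sole → essential)
  7 | -111  (sole → essential)
  9 | -001,10-1
  11 | 1-11,10-1
  15 | -111,1-11
Essential prime implicants: -111, 00-0

2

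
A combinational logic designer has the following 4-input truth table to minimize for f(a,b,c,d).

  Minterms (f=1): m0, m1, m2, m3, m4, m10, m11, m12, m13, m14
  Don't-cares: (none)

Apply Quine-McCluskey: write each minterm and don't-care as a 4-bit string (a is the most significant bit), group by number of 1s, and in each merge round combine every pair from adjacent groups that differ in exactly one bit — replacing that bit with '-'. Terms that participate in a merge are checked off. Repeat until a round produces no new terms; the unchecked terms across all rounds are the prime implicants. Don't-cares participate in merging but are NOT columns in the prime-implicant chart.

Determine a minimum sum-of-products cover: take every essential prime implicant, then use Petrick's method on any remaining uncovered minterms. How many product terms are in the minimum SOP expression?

5

[col 0] 0000*, 0001*, 0010*, 0011*, 0100*, 1010*, 1011*, 1100*, 1101*, 1110*
[col 1] -010*, -011*, -100, 0-00, 00-0*, 00-1*, 000-*, 001-*, 1-10, 101-*, 11-0, 110-
[col 2] -01-, 00--
Prime implicants: -01-, -100, 0-00, 00--, 1-10, 11-0, 110-
PI chart (minterm → PIs covering it):
  0 | 0-00,00--
  1 | 00--  (sole → essential)
  2 | -01-,00--
  3 | -01-,00--
  4 | -100,0-00
  10 | -01-,1-10
  11 | -01-  (sole → essential)
  12 | -100,11-0,110-
  13 | 110-  (sole → essential)
  14 | 1-10,11-0
Essential prime implicants: -01-, 00--, 110-
Petrick residual → -100, 1-10
Minimum SOP uses 5 PIs: b'c + bc'd' + a'b' + acd' + abc'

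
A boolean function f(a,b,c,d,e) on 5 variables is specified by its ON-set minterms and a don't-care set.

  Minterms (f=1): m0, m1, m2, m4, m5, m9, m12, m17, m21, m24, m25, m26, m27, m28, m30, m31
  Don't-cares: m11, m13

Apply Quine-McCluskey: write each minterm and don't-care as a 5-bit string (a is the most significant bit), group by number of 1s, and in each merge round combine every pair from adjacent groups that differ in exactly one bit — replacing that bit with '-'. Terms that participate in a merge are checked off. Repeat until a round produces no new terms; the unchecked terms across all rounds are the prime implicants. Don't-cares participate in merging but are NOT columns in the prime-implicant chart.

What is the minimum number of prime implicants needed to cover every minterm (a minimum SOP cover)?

6

[col 0] 00000*, 00001*, 00010*, 00100*, 00101*, 01001*, 01011*, 01100*, 01101*, 10001*, 10101*, 11000*, 11001*, 11010*, 11011*, 11100*, 11110*, 11111*
[col 1] -0001*, -0101*, -1001*, -1011*, -1100, 0-001*, 0-100*, 0-101*, 00-00*, 00-01*, 000-0, 0000-*, 0010-*, 01-01*, 010-1*, 0110-*, 1-001*, 10-01*, 11-00*, 11-10*, 11-11*, 110-0*, 110-1*, 1100-*, 1101-*, 111-0*, 1111-*
[col 2] --001, -0-01, -10-1, 0--01, 0-10-, 00-0-, 11--0, 11-1-, 110--
Prime implicants: --001, -0-01, -10-1, -1100, 0--01, 0-10-, 00-0-, 000-0, 11--0, 11-1-, 110--
PI chart (minterm → PIs covering it):
  0 | 00-0-,000-0
  1 | --001,-0-01,0--01,00-0-
  2 | 000-0  (sole → essential)
  4 | 0-10-,00-0-
  5 | -0-01,0--01,0-10-,00-0-
  9 | --001,-10-1,0--01
  12 | -1100,0-10-
  17 | --001,-0-01
  21 | -0-01  (sole → essential)
  24 | 11--0,110--
  25 | --001,-10-1,110--
  26 | 11--0,11-1-,110--
  27 | -10-1,11-1-,110--
  28 | -1100,11--0
  30 | 11--0,11-1-
  31 | 11-1-  (sole → essential)
Essential prime implicants: -0-01, 000-0, 11-1-
Petrick residual → --001, 0-10-, 11--0
Minimum SOP uses 6 PIs: c'd'e + b'd'e + a'cd' + a'b'c'e' + abe' + abd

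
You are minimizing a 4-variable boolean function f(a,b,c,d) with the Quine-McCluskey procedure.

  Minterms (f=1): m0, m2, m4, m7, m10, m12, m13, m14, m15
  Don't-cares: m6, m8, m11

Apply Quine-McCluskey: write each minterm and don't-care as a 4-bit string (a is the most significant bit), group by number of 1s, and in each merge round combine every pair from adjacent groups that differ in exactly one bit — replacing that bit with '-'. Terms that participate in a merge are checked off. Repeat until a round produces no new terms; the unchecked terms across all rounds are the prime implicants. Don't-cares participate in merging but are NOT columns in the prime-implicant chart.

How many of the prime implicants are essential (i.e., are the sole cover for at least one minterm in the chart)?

Round 0: 0000✓ 0010✓ 0100✓ 0110✓ 0111✓ 1000✓ 1010✓ 1011✓ 1100✓ 1101✓ 1110✓ 1111✓
Round 1: -000✓ -010✓ -100✓ -110✓ -111✓ 0-00✓ 0-10✓ 00-0✓ 01-0✓ 011-✓ 1-00✓ 1-10✓ 1-11✓ 10-0✓ 101-✓ 11-0✓ 11-1✓ 110-✓ 111-✓
Round 2: --00✓ --10✓ -0-0✓ -1-0✓ -11- 0--0✓ 1--0✓ 1-1- 11--
Round 3: ---0
PIs = {---0, -11-, 1-1-, 11--}
Coverage chart:
  m0: ---0 ←essential
  m2: ---0 ←essential
  m4: ---0 ←essential
  m7: -11- ←essential
  m10: ---0,1-1-
  m12: ---0,11--
  m13: 11-- ←essential
  m14: ---0,-11-,1-1-,11--
  m15: -11-,1-1-,11--
Essential: ---0, -11-, 11--

3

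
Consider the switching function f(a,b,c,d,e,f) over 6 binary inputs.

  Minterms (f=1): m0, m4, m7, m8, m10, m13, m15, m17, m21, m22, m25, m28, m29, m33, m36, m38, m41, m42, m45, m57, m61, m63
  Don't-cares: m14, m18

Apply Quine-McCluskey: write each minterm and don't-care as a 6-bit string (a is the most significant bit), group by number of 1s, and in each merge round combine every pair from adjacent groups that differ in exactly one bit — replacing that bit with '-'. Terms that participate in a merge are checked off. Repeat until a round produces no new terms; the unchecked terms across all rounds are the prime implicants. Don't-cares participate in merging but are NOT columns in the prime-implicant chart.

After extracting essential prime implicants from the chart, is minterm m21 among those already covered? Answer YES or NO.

size-2^0 implicants → 000000(✓)  000100(✓)  000111(✓)  001000(✓)  001010(✓)  001101(✓)  001110(✓)  001111(✓)  010001(✓)  010010(✓)  010101(✓)  010110(✓)  011001(✓)  011100(✓)  011101(✓)  100001(✓)  100100(✓)  100110(✓)  101001(✓)  101010(✓)  101101(✓)  111001(✓)  111101(✓)  111111(✓)
size-2^1 implicants → -00100  -01010  -01101(✓)  -11001(✓)  -11101(✓)  0-1101(✓)  00-000  00-111  000-00  001-10  0010-0  0011-1  00111-  01-001(✓)  01-101(✓)  010-01(✓)  010-10  011-01(✓)  01110-  1-1001(✓)  1-1101(✓)  10-001  1001-0  101-01(✓)  111-01(✓)  1111-1
size-2^2 implicants → --1101  -11-01  01--01  1-1-01
Unchecked terms (primes): --1101, -00100, -01010, -11-01, 00-000, 00-111, 000-00, 001-10, 0010-0, 0011-1, 00111-, 01--01, 010-10, 01110-, 1-1-01, 10-001, 1001-0, 1111-1
Minterm coverage:
  m0 ⊆ 00-000,000-00
  m4 ⊆ -00100,000-00
  m7 ⊆ 00-111 [E]
  m8 ⊆ 00-000,0010-0
  m10 ⊆ -01010,001-10,0010-0
  m13 ⊆ --1101,0011-1
  m15 ⊆ 00-111,0011-1,00111-
  m17 ⊆ 01--01 [E]
  m21 ⊆ 01--01 [E]
  m22 ⊆ 010-10 [E]
  m25 ⊆ -11-01,01--01
  m28 ⊆ 01110- [E]
  m29 ⊆ --1101,-11-01,01--01,01110-
  m33 ⊆ 10-001 [E]
  m36 ⊆ -00100,1001-0
  m38 ⊆ 1001-0 [E]
  m41 ⊆ 1-1-01,10-001
  m42 ⊆ -01010 [E]
  m45 ⊆ --1101,1-1-01
  m57 ⊆ -11-01,1-1-01
  m61 ⊆ --1101,-11-01,1-1-01,1111-1
  m63 ⊆ 1111-1 [E]
E = {-01010, 00-111, 01--01, 010-10, 01110-, 10-001, 1001-0, 1111-1}

YES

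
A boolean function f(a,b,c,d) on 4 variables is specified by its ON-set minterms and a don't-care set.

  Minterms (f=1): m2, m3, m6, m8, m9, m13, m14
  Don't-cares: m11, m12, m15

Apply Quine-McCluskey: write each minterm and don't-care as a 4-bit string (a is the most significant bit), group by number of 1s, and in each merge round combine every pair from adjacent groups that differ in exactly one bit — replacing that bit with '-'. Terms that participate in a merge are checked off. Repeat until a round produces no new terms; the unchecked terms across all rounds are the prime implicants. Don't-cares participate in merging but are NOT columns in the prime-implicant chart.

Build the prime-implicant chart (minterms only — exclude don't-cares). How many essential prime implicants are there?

1

Round 0: 0010✓ 0011✓ 0110✓ 1000✓ 1001✓ 1011✓ 1100✓ 1101✓ 1110✓ 1111✓
Round 1: -011 -110 0-10 001- 1-00✓ 1-01✓ 1-11✓ 10-1✓ 100-✓ 11-0✓ 11-1✓ 110-✓ 111-✓
Round 2: 1--1 1-0- 11--
PIs = {-011, -110, 0-10, 001-, 1--1, 1-0-, 11--}
Coverage chart:
  m2: 0-10,001-
  m3: -011,001-
  m6: -110,0-10
  m8: 1-0- ←essential
  m9: 1--1,1-0-
  m13: 1--1,1-0-,11--
  m14: -110,11--
Essential: 1-0-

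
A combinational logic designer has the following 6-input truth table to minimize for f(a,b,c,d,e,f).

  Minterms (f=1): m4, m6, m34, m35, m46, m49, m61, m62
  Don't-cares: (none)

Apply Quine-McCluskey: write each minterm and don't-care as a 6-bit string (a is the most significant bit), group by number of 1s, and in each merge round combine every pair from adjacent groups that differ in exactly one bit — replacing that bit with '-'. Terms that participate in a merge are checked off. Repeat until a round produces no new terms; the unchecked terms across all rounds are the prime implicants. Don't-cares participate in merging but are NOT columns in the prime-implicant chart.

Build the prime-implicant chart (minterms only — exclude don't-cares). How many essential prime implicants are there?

5

Round 0: 000100✓ 000110✓ 100010✓ 100011✓ 101110✓ 110001 111101 111110✓
Round 1: 0001-0 1-1110 10001-
PIs = {0001-0, 1-1110, 10001-, 110001, 111101}
Coverage chart:
  m4: 0001-0 ←essential
  m6: 0001-0 ←essential
  m34: 10001- ←essential
  m35: 10001- ←essential
  m46: 1-1110 ←essential
  m49: 110001 ←essential
  m61: 111101 ←essential
  m62: 1-1110 ←essential
Essential: 0001-0, 1-1110, 10001-, 110001, 111101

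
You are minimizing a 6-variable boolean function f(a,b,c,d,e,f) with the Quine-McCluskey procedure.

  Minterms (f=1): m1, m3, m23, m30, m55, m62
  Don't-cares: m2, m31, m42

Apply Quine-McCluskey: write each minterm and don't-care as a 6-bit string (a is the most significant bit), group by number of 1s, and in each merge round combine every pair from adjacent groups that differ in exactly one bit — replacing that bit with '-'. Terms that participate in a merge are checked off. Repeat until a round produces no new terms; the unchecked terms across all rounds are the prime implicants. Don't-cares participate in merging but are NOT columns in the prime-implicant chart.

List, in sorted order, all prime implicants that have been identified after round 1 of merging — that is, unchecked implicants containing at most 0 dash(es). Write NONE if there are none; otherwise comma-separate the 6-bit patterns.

size-2^0 implicants → 000001(✓)  000010(✓)  000011(✓)  010111(✓)  011110(✓)  011111(✓)  101010  110111(✓)  111110(✓)
size-2^1 implicants → -10111  -11110  0000-1  00001-  01-111  01111-
Unchecked terms (primes): -10111, -11110, 0000-1, 00001-, 01-111, 01111-, 101010

101010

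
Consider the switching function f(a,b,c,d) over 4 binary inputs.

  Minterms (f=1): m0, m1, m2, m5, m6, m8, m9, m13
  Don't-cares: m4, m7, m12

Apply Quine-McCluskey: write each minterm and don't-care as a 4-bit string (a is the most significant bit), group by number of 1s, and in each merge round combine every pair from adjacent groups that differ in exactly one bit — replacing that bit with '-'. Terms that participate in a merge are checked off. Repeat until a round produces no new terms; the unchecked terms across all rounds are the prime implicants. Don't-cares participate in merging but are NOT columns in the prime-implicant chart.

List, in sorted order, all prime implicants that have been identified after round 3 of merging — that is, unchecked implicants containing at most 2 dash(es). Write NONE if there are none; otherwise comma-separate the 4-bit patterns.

0--0, 01--

Round 0: 0000✓ 0001✓ 0010✓ 0100✓ 0101✓ 0110✓ 0111✓ 1000✓ 1001✓ 1100✓ 1101✓
Round 1: -000✓ -001✓ -100✓ -101✓ 0-00✓ 0-01✓ 0-10✓ 00-0✓ 000-✓ 01-0✓ 01-1✓ 010-✓ 011-✓ 1-00✓ 1-01✓ 100-✓ 110-✓
Round 2: --00✓ --01✓ -00-✓ -10-✓ 0--0 0-0-✓ 01-- 1-0-✓
Round 3: --0-
PIs = {--0-, 0--0, 01--}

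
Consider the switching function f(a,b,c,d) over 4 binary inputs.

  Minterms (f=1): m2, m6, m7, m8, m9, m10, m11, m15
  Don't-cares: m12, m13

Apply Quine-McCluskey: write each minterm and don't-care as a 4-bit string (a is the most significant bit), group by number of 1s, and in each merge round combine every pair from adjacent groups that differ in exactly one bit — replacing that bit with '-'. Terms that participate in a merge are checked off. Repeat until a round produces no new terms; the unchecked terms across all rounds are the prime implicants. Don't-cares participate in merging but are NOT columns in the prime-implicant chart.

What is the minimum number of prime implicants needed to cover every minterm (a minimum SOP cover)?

3

Round 0: 0010✓ 0110✓ 0111✓ 1000✓ 1001✓ 1010✓ 1011✓ 1100✓ 1101✓ 1111✓
Round 1: -010 -111 0-10 011- 1-00✓ 1-01✓ 1-11✓ 10-0✓ 10-1✓ 100-✓ 101-✓ 11-1✓ 110-✓
Round 2: 1--1 1-0- 10--
PIs = {-010, -111, 0-10, 011-, 1--1, 1-0-, 10--}
Coverage chart:
  m2: -010,0-10
  m6: 0-10,011-
  m7: -111,011-
  m8: 1-0-,10--
  m9: 1--1,1-0-,10--
  m10: -010,10--
  m11: 1--1,10--
  m15: -111,1--1
(no essential prime implicants)
Petrick residual → -111, 0-10, 10--
Min cover (3 terms): bcd + a'cd' + ab'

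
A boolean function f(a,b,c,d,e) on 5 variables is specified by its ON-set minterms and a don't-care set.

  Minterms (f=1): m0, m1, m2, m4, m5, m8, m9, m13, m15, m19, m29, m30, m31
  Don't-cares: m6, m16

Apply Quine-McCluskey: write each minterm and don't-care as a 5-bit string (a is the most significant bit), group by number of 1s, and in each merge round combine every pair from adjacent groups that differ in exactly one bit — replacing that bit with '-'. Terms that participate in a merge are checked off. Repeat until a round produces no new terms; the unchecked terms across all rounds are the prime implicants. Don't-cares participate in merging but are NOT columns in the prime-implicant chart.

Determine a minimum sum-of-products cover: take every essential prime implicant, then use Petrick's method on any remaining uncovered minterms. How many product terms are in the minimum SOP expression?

6

size-2^0 implicants → 00000(✓)  00001(✓)  00010(✓)  00100(✓)  00101(✓)  00110(✓)  01000(✓)  01001(✓)  01101(✓)  01111(✓)  10000(✓)  10011  11101(✓)  11110(✓)  11111(✓)
size-2^1 implicants → -0000  -1101(✓)  -1111(✓)  0-000(✓)  0-001(✓)  0-101(✓)  00-00(✓)  00-01(✓)  00-10(✓)  000-0(✓)  0000-(✓)  001-0(✓)  0010-(✓)  01-01(✓)  0100-(✓)  011-1(✓)  111-1(✓)  1111-
size-2^2 implicants → -11-1  0--01  0-00-  00--0  00-0-
Unchecked terms (primes): -0000, -11-1, 0--01, 0-00-, 00--0, 00-0-, 10011, 1111-
Minterm coverage:
  m0 ⊆ -0000,0-00-,00--0,00-0-
  m1 ⊆ 0--01,0-00-,00-0-
  m2 ⊆ 00--0 [E]
  m4 ⊆ 00--0,00-0-
  m5 ⊆ 0--01,00-0-
  m8 ⊆ 0-00- [E]
  m9 ⊆ 0--01,0-00-
  m13 ⊆ -11-1,0--01
  m15 ⊆ -11-1 [E]
  m19 ⊆ 10011 [E]
  m29 ⊆ -11-1 [E]
  m30 ⊆ 1111- [E]
  m31 ⊆ -11-1,1111-
E = {-11-1, 0-00-, 00--0, 10011, 1111-}
Petrick residual → 0--01
Cover = bce + a'd'e + a'c'd' + a'b'e' + ab'c'de + abcd  |cover|=6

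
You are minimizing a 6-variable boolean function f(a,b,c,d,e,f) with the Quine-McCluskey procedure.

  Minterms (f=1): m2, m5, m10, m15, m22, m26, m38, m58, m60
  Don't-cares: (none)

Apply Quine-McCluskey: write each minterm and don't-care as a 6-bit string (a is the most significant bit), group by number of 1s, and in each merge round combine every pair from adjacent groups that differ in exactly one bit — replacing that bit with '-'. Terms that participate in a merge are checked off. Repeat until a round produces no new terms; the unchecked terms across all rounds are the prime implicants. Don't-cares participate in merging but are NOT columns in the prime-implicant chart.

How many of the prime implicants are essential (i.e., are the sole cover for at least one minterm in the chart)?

7

size-2^0 implicants → 000010(✓)  000101  001010(✓)  001111  010110  011010(✓)  100110  111010(✓)  111100
size-2^1 implicants → -11010  0-1010  00-010
Unchecked terms (primes): -11010, 0-1010, 00-010, 000101, 001111, 010110, 100110, 111100
Minterm coverage:
  m2 ⊆ 00-010 [E]
  m5 ⊆ 000101 [E]
  m10 ⊆ 0-1010,00-010
  m15 ⊆ 001111 [E]
  m22 ⊆ 010110 [E]
  m26 ⊆ -11010,0-1010
  m38 ⊆ 100110 [E]
  m58 ⊆ -11010 [E]
  m60 ⊆ 111100 [E]
E = {-11010, 00-010, 000101, 001111, 010110, 100110, 111100}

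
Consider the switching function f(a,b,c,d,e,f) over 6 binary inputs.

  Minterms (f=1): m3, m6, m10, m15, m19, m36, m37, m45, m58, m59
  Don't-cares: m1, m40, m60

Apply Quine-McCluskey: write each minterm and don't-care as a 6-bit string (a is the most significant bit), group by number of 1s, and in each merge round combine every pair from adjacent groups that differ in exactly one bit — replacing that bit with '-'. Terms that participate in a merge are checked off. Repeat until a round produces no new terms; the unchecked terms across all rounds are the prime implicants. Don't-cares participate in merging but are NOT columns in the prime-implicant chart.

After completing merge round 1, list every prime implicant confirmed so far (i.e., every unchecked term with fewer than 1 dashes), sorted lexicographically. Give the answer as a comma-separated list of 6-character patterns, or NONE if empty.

000110, 001010, 001111, 101000, 111100

[col 0] 000001*, 000011*, 000110, 001010, 001111, 010011*, 100100*, 100101*, 101000, 101101*, 111010*, 111011*, 111100
[col 1] 0-0011, 0000-1, 10-101, 10010-, 11101-
Prime implicants: 0-0011, 0000-1, 000110, 001010, 001111, 10-101, 10010-, 101000, 11101-, 111100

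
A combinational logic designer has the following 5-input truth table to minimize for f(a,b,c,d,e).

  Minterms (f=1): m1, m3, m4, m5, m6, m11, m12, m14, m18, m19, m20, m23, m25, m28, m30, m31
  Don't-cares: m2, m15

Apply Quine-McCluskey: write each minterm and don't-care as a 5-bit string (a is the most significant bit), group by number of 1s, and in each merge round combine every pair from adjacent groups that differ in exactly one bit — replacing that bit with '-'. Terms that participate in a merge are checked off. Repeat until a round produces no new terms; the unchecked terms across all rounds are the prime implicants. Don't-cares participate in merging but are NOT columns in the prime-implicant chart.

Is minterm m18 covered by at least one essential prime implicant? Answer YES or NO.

Round 0: 00001✓ 00010✓ 00011✓ 00100✓ 00101✓ 00110✓ 01011✓ 01100✓ 01110✓ 01111✓ 10010✓ 10011✓ 10100✓ 10111✓ 11001 11100✓ 11110✓ 11111✓
Round 1: -0010✓ -0011✓ -0100✓ -1100✓ -1110✓ -1111✓ 0-011 0-100✓ 0-110✓ 00-01 00-10 000-1 0001-✓ 001-0✓ 0010- 01-11 011-0✓ 0111-✓ 1-100✓ 1-111 10-11 1001-✓ 111-0✓ 1111-✓
Round 2: --100 -001- -11-0 -111- 0-1-0
PIs = {--100, -001-, -11-0, -111-, 0-011, 0-1-0, 00-01, 00-10, 000-1, 0010-, 01-11, 1-111, 10-11, 11001}
Coverage chart:
  m1: 00-01,000-1
  m3: -001-,0-011,000-1
  m4: --100,0-1-0,0010-
  m5: 00-01,0010-
  m6: 0-1-0,00-10
  m11: 0-011,01-11
  m12: --100,-11-0,0-1-0
  m14: -11-0,-111-,0-1-0
  m18: -001- ←essential
  m19: -001-,10-11
  m20: --100 ←essential
  m23: 1-111,10-11
  m25: 11001 ←essential
  m28: --100,-11-0
  m30: -11-0,-111-
  m31: -111-,1-111
Essential: --100, -001-, 11001

YES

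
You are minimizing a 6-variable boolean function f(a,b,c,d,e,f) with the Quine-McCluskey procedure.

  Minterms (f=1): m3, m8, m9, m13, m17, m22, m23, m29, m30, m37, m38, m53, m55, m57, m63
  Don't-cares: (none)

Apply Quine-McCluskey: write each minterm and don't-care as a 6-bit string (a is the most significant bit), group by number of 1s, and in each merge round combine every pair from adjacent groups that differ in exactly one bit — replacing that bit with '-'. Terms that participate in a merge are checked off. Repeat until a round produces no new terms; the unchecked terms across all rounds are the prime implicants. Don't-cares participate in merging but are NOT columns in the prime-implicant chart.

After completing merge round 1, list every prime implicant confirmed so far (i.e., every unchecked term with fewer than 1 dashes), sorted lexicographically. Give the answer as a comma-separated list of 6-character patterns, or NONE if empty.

000011, 010001, 100110, 111001

Round 0: 000011 001000✓ 001001✓ 001101✓ 010001 010110✓ 010111✓ 011101✓ 011110✓ 100101✓ 100110 110101✓ 110111✓ 111001 111111✓
Round 1: -10111 0-1101 001-01 00100- 01-110 01011- 1-0101 11-111 1101-1
PIs = {-10111, 0-1101, 000011, 001-01, 00100-, 01-110, 010001, 01011-, 1-0101, 100110, 11-111, 1101-1, 111001}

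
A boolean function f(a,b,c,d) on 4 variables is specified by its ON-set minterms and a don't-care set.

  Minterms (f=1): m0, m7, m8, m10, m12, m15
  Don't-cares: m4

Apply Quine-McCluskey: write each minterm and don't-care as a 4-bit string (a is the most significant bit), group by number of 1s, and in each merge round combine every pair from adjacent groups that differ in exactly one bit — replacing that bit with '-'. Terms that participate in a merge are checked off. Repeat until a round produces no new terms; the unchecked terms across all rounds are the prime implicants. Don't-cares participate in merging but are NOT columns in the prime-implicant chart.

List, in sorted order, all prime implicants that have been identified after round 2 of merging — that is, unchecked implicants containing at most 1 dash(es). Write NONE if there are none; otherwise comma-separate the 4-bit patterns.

-111, 10-0

Round 0: 0000✓ 0100✓ 0111✓ 1000✓ 1010✓ 1100✓ 1111✓
Round 1: -000✓ -100✓ -111 0-00✓ 1-00✓ 10-0
Round 2: --00
PIs = {--00, -111, 10-0}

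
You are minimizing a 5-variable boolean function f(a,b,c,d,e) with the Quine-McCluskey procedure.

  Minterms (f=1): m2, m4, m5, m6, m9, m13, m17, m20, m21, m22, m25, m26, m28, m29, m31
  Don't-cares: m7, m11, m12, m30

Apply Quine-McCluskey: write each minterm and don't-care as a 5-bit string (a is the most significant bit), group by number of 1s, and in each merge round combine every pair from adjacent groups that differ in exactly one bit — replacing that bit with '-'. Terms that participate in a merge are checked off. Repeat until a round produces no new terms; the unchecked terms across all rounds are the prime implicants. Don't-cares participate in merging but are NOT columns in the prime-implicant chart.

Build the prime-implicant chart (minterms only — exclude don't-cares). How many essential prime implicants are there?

4

Round 0: 00010✓ 00100✓ 00101✓ 00110✓ 00111✓ 01001✓ 01011✓ 01100✓ 01101✓ 10001✓ 10100✓ 10101✓ 10110✓ 11001✓ 11010✓ 11100✓ 11101✓ 11110✓ 11111✓
Round 1: -0100✓ -0101✓ -0110✓ -1001✓ -1100✓ -1101✓ 0-100✓ 0-101✓ 00-10 001-0✓ 001-1✓ 0010-✓ 0011-✓ 01-01✓ 010-1 0110-✓ 1-001✓ 1-100✓ 1-101✓ 1-110✓ 10-01✓ 101-0✓ 1010-✓ 11-01✓ 11-10 111-0✓ 111-1✓ 1110-✓ 1111-✓
Round 2: --100✓ --101✓ -01-0 -010-✓ -1-01 -110-✓ 0-10-✓ 001-- 1--01 1-1-0 1-10-✓ 111--
Round 3: --10-
PIs = {--10-, -01-0, -1-01, 00-10, 001--, 010-1, 1--01, 1-1-0, 11-10, 111--}
Coverage chart:
  m2: 00-10 ←essential
  m4: --10-,-01-0,001--
  m5: --10-,001--
  m6: -01-0,00-10,001--
  m9: -1-01,010-1
  m13: --10-,-1-01
  m17: 1--01 ←essential
  m20: --10-,-01-0,1-1-0
  m21: --10-,1--01
  m22: -01-0,1-1-0
  m25: -1-01,1--01
  m26: 11-10 ←essential
  m28: --10-,1-1-0,111--
  m29: --10-,-1-01,1--01,111--
  m31: 111-- ←essential
Essential: 00-10, 1--01, 11-10, 111--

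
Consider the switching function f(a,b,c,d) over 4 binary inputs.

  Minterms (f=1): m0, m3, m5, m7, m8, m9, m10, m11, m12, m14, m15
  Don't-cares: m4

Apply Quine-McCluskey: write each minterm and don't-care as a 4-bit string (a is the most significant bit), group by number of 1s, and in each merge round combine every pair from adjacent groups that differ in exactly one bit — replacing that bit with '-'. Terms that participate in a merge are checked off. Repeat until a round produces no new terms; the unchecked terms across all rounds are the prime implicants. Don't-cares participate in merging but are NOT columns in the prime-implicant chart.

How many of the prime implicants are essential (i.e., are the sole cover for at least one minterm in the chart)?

Round 0: 0000✓ 0011✓ 0100✓ 0101✓ 0111✓ 1000✓ 1001✓ 1010✓ 1011✓ 1100✓ 1110✓ 1111✓
Round 1: -000✓ -011✓ -100✓ -111✓ 0-00✓ 0-11✓ 01-1 010- 1-00✓ 1-10✓ 1-11✓ 10-0✓ 10-1✓ 100-✓ 101-✓ 11-0✓ 111-✓
Round 2: --00 --11 1--0 1-1- 10--
PIs = {--00, --11, 01-1, 010-, 1--0, 1-1-, 10--}
Coverage chart:
  m0: --00 ←essential
  m3: --11 ←essential
  m5: 01-1,010-
  m7: --11,01-1
  m8: --00,1--0,10--
  m9: 10-- ←essential
  m10: 1--0,1-1-,10--
  m11: --11,1-1-,10--
  m12: --00,1--0
  m14: 1--0,1-1-
  m15: --11,1-1-
Essential: --00, --11, 10--

3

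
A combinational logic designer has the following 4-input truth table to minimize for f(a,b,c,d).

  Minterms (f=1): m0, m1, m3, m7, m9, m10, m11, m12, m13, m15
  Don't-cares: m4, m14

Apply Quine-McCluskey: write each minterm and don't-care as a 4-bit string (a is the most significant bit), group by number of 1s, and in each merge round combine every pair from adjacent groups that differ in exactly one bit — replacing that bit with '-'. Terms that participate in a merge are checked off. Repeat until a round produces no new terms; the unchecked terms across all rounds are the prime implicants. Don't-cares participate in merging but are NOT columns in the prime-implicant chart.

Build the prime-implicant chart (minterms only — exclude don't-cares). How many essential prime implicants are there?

Round 0: 0000✓ 0001✓ 0011✓ 0100✓ 0111✓ 1001✓ 1010✓ 1011✓ 1100✓ 1101✓ 1110✓ 1111✓
Round 1: -001✓ -011✓ -100 -111✓ 0-00 0-11✓ 00-1✓ 000- 1-01✓ 1-10✓ 1-11✓ 10-1✓ 101-✓ 11-0✓ 11-1✓ 110-✓ 111-✓
Round 2: --11 -0-1 1--1 1-1- 11--
PIs = {--11, -0-1, -100, 0-00, 000-, 1--1, 1-1-, 11--}
Coverage chart:
  m0: 0-00,000-
  m1: -0-1,000-
  m3: --11,-0-1
  m7: --11 ←essential
  m9: -0-1,1--1
  m10: 1-1- ←essential
  m11: --11,-0-1,1--1,1-1-
  m12: -100,11--
  m13: 1--1,11--
  m15: --11,1--1,1-1-,11--
Essential: --11, 1-1-

2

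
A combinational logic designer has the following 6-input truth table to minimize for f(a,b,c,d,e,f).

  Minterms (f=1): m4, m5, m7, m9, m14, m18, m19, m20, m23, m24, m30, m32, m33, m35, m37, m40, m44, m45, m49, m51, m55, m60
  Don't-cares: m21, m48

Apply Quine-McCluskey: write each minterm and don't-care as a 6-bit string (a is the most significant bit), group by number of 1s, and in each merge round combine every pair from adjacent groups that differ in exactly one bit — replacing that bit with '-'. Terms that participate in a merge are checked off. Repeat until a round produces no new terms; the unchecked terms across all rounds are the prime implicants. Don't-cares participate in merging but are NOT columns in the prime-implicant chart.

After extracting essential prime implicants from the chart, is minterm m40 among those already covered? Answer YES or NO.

NO

[col 0] 000100*, 000101*, 000111*, 001001, 001110*, 010010*, 010011*, 010100*, 010101*, 010111*, 011000, 011110*, 100000*, 100001*, 100011*, 100101*, 101000*, 101100*, 101101*, 110000*, 110001*, 110011*, 110111*, 111100*
[col 1] -00101, -10011*, -10111*, 0-0100*, 0-0101*, 0-0111*, 0-1110, 0001-1*, 00010-*, 010-11*, 01001-, 0101-1*, 01010-*, 1-0000*, 1-0001*, 1-0011*, 1-1100, 10-000, 10-101, 100-01, 1000-1*, 10000-*, 101-00, 10110-, 110-11*, 1100-1*, 11000-*
[col 2] -10-11, 0-01-1, 0-010-, 1-00-1, 1-000-
Prime implicants: -00101, -10-11, 0-01-1, 0-010-, 0-1110, 001001, 01001-, 011000, 1-00-1, 1-000-, 1-1100, 10-000, 10-101, 100-01, 101-00, 10110-
PI chart (minterm → PIs covering it):
  4 | 0-010-  (sole → essential)
  5 | -00101,0-01-1,0-010-
  7 | 0-01-1  (sole → essential)
  9 | 001001  (sole → essential)
  14 | 0-1110  (sole → essential)
  18 | 01001-  (sole → essential)
  19 | -10-11,01001-
  20 | 0-010-  (sole → essential)
  23 | -10-11,0-01-1
  24 | 011000  (sole → essential)
  30 | 0-1110  (sole → essential)
  32 | 1-000-,10-000
  33 | 1-00-1,1-000-,100-01
  35 | 1-00-1  (sole → essential)
  37 | -00101,10-101,100-01
  40 | 10-000,101-00
  44 | 1-1100,101-00,10110-
  45 | 10-101,10110-
  49 | 1-00-1,1-000-
  51 | -10-11,1-00-1
  55 | -10-11  (sole → essential)
  60 | 1-1100  (sole → essential)
Essential prime implicants: -10-11, 0-01-1, 0-010-, 0-1110, 001001, 01001-, 011000, 1-00-1, 1-1100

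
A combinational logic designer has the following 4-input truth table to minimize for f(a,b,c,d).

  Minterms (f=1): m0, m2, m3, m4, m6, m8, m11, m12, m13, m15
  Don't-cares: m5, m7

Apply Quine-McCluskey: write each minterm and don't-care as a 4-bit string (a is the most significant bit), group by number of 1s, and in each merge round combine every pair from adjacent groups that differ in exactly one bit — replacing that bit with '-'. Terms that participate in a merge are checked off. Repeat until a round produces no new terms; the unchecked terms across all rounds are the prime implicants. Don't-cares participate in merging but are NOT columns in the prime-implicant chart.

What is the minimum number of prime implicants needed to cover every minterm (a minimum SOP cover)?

4

[col 0] 0000*, 0010*, 0011*, 0100*, 0101*, 0110*, 0111*, 1000*, 1011*, 1100*, 1101*, 1111*
[col 1] -000*, -011*, -100*, -101*, -111*, 0-00*, 0-10*, 0-11*, 00-0*, 001-*, 01-0*, 01-1*, 010-*, 011-*, 1-00*, 1-11*, 11-1*, 110-*
[col 2] --00, --11, -1-1, -10-, 0--0, 0-1-, 01--
Prime implicants: --00, --11, -1-1, -10-, 0--0, 0-1-, 01--
PI chart (minterm → PIs covering it):
  0 | --00,0--0
  2 | 0--0,0-1-
  3 | --11,0-1-
  4 | --00,-10-,0--0,01--
  6 | 0--0,0-1-,01--
  8 | --00  (sole → essential)
  11 | --11  (sole → essential)
  12 | --00,-10-
  13 | -1-1,-10-
  15 | --11,-1-1
Essential prime implicants: --00, --11
Petrick residual → -1-1, 0--0
Minimum SOP uses 4 PIs: c'd' + cd + bd + a'd'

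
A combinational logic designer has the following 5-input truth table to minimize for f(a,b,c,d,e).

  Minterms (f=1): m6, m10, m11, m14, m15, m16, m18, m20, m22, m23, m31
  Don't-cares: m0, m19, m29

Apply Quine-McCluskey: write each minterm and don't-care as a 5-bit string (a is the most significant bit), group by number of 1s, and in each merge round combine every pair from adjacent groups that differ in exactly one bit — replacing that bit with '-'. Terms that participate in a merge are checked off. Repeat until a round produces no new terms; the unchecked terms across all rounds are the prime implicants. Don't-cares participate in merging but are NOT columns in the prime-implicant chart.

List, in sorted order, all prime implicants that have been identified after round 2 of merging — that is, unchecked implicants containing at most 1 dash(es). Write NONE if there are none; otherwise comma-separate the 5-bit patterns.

size-2^0 implicants → 00000(✓)  00110(✓)  01010(✓)  01011(✓)  01110(✓)  01111(✓)  10000(✓)  10010(✓)  10011(✓)  10100(✓)  10110(✓)  10111(✓)  11101(✓)  11111(✓)
size-2^1 implicants → -0000  -0110  -1111  0-110  01-10(✓)  01-11(✓)  0101-(✓)  0111-(✓)  1-111  10-00(✓)  10-10(✓)  10-11(✓)  100-0(✓)  1001-(✓)  101-0(✓)  1011-(✓)  111-1
size-2^2 implicants → 01-1-  10--0  10-1-
Unchecked terms (primes): -0000, -0110, -1111, 0-110, 01-1-, 1-111, 10--0, 10-1-, 111-1

-0000, -0110, -1111, 0-110, 1-111, 111-1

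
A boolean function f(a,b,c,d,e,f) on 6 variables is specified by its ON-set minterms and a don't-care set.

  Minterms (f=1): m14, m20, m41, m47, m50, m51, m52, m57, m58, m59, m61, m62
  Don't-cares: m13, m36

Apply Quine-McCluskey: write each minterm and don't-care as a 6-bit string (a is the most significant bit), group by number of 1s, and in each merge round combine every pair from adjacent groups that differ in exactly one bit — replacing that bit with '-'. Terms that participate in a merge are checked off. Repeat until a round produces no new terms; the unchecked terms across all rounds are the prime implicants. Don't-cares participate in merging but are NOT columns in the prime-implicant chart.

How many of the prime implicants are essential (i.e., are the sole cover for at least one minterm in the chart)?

[col 0] 001101, 001110, 010100*, 100100*, 101001*, 101111, 110010*, 110011*, 110100*, 111001*, 111010*, 111011*, 111101*, 111110*
[col 1] -10100, 1-0100, 1-1001, 11-010*, 11-011*, 11001-*, 111-01, 111-10, 1110-1, 11101-*
[col 2] 11-01-
Prime implicants: -10100, 001101, 001110, 1-0100, 1-1001, 101111, 11-01-, 111-01, 111-10, 1110-1
PI chart (minterm → PIs covering it):
  14 | 001110  (sole → essential)
  20 | -10100  (sole → essential)
  41 | 1-1001  (sole → essential)
  47 | 101111  (sole → essential)
  50 | 11-01-  (sole → essential)
  51 | 11-01-  (sole → essential)
  52 | -10100,1-0100
  57 | 1-1001,111-01,1110-1
  58 | 11-01-,111-10
  59 | 11-01-,1110-1
  61 | 111-01  (sole → essential)
  62 | 111-10  (sole → essential)
Essential prime implicants: -10100, 001110, 1-1001, 101111, 11-01-, 111-01, 111-10

7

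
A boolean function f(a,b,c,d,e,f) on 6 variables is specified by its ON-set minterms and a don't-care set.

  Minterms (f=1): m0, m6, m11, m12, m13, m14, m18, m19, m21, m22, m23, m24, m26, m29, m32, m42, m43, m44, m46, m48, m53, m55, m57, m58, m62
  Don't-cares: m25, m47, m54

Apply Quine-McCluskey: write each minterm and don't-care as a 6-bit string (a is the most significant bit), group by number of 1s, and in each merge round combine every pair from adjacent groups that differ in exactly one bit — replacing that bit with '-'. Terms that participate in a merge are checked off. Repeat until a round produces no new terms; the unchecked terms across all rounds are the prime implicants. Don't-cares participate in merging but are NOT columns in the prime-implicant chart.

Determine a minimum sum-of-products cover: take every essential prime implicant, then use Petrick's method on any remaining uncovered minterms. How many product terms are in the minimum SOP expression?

Round 0: 000000✓ 000110✓ 001011✓ 001100✓ 001101✓ 001110✓ 010010✓ 010011✓ 010101✓ 010110✓ 010111✓ 011000✓ 011001✓ 011010✓ 011101✓ 100000✓ 101010✓ 101011✓ 101100✓ 101110✓ 101111✓ 110000✓ 110101✓ 110110✓ 110111✓ 111001✓ 111010✓ 111110✓
Round 1: -00000 -01011 -01100✓ -01110✓ -10101✓ -10110✓ -10111✓ -11001 -11010 0-0110 0-1101 00-110 0011-0✓ 00110- 01-010 01-101 010-10✓ 010-11✓ 01001-✓ 0101-1✓ 01011-✓ 011-01 0110-0 01100- 1-0000 1-1010✓ 1-1110✓ 101-10✓ 101-11✓ 10101-✓ 1011-0✓ 10111-✓ 11-110 1101-1✓ 11011-✓ 111-10✓
Round 2: -011-0 -101-1 -1011- 010-1- 1-1-10 101-1-
PIs = {-00000, -01011, -011-0, -101-1, -1011-, -11001, -11010, 0-0110, 0-1101, 00-110, 00110-, 01-010, 01-101, 010-1-, 011-01, 0110-0, 01100-, 1-0000, 1-1-10, 101-1-, 11-110}
Coverage chart:
  m0: -00000 ←essential
  m6: 0-0110,00-110
  m11: -01011 ←essential
  m12: -011-0,00110-
  m13: 0-1101,00110-
  m14: -011-0,00-110
  m18: 01-010,010-1-
  m19: 010-1- ←essential
  m21: -101-1,01-101
  m22: -1011-,0-0110,010-1-
  m23: -101-1,-1011-,010-1-
  m24: 0110-0,01100-
  m26: -11010,01-010,0110-0
  m29: 0-1101,01-101,011-01
  m32: -00000,1-0000
  m42: 1-1-10,101-1-
  m43: -01011,101-1-
  m44: -011-0 ←essential
  m46: -011-0,1-1-10,101-1-
  m48: 1-0000 ←essential
  m53: -101-1 ←essential
  m55: -101-1,-1011-
  m57: -11001 ←essential
  m58: -11010,1-1-10
  m62: 1-1-10,11-110
Essential: -00000, -01011, -011-0, -101-1, -11001, 010-1-, 1-0000
Petrick residual → 0-0110, 0-1101, 0110-0, 1-1-10
Min cover (11 terms): b'c'd'e'f' + b'cd'ef + b'cdf' + bc'df + bcd'e'f + a'c'def' + a'cde'f + a'bc'e + a'bcd'f' + ac'd'e'f' + acef'

11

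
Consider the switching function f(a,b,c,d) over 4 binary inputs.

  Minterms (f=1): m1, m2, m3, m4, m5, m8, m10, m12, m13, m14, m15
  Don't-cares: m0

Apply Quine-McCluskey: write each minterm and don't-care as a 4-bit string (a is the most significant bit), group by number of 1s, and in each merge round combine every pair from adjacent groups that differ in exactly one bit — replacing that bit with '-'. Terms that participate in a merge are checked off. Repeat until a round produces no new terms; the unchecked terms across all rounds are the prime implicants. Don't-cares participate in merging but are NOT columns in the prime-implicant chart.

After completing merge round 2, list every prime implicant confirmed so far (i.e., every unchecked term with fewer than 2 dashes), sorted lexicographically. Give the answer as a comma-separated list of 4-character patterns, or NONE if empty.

NONE

[col 0] 0000*, 0001*, 0010*, 0011*, 0100*, 0101*, 1000*, 1010*, 1100*, 1101*, 1110*, 1111*
[col 1] -000*, -010*, -100*, -101*, 0-00*, 0-01*, 00-0*, 00-1*, 000-*, 001-*, 010-*, 1-00*, 1-10*, 10-0*, 11-0*, 11-1*, 110-*, 111-*
[col 2] --00, -0-0, -10-, 0-0-, 00--, 1--0, 11--
Prime implicants: --00, -0-0, -10-, 0-0-, 00--, 1--0, 11--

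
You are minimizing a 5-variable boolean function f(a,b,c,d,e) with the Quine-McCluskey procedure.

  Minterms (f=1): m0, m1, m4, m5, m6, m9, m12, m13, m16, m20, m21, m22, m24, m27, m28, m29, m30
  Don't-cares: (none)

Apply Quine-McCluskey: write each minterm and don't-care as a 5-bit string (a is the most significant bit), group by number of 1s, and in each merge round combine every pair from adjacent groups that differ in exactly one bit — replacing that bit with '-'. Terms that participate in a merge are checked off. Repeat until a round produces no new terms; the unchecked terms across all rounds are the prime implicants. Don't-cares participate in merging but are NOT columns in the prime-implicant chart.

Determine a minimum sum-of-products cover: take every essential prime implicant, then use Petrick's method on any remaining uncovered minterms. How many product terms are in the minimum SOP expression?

7

Round 0: 00000✓ 00001✓ 00100✓ 00101✓ 00110✓ 01001✓ 01100✓ 01101✓ 10000✓ 10100✓ 10101✓ 10110✓ 11000✓ 11011 11100✓ 11101✓ 11110✓
Round 1: -0000✓ -0100✓ -0101✓ -0110✓ -1100✓ -1101✓ 0-001✓ 0-100✓ 0-101✓ 00-00✓ 00-01✓ 0000-✓ 001-0✓ 0010-✓ 01-01✓ 0110-✓ 1-000✓ 1-100✓ 1-101✓ 1-110✓ 10-00✓ 101-0✓ 1010-✓ 11-00✓ 111-0✓ 1110-✓
Round 2: --100✓ --101✓ -0-00 -01-0 -010-✓ -110-✓ 0--01 0-10-✓ 00-0- 1--00 1-1-0 1-10-✓
Round 3: --10-
PIs = {--10-, -0-00, -01-0, 0--01, 00-0-, 1--00, 1-1-0, 11011}
Coverage chart:
  m0: -0-00,00-0-
  m1: 0--01,00-0-
  m4: --10-,-0-00,-01-0,00-0-
  m5: --10-,0--01,00-0-
  m6: -01-0 ←essential
  m9: 0--01 ←essential
  m12: --10- ←essential
  m13: --10-,0--01
  m16: -0-00,1--00
  m20: --10-,-0-00,-01-0,1--00,1-1-0
  m21: --10- ←essential
  m22: -01-0,1-1-0
  m24: 1--00 ←essential
  m27: 11011 ←essential
  m28: --10-,1--00,1-1-0
  m29: --10- ←essential
  m30: 1-1-0 ←essential
Essential: --10-, -01-0, 0--01, 1--00, 1-1-0, 11011
Petrick residual → -0-00
Min cover (7 terms): cd' + b'd'e' + b'ce' + a'd'e + ad'e' + ace' + abc'de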